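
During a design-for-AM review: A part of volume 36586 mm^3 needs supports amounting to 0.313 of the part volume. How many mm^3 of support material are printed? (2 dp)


V_support = 36586 * 0.313 = 11451.42 mm^3


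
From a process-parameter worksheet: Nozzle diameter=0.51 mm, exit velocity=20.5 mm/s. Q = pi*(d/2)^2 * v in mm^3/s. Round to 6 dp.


A = pi*(0.51/2)^2 = 0.20428206 mm^2
Q = 0.20428206 * 20.5 = 4.187782 mm^3/s


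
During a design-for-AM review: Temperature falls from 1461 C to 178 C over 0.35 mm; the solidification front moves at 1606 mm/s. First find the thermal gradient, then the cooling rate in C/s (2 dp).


G = (1461-178)/0.35 = 3665.71428571 C/mm
CR = 3665.71428571 * 1606 = 5887137.14 C/s


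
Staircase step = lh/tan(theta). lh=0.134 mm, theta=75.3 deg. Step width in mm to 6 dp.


step = 0.134 / tan(75.3) = 0.035154 mm


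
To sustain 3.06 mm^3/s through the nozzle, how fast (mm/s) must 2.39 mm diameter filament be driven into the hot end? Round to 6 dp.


A = pi*(2.39/2)^2 = 4.486273
v = 3.06 / 4.486273 = 0.682081 mm/s


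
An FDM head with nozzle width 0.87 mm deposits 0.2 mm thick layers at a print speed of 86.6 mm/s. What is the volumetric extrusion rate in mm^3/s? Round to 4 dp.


Rate = 0.87 * 0.2 * 86.6 = 15.0684 mm^3/s


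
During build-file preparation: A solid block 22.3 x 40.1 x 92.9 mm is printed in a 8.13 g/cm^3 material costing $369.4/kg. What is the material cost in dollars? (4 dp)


V = 22.3 * 40.1 * 92.9 = 83073.967 mm^3 = 83.073967 cm^3
Mass = 83.073967 * 8.13 / 1000 = 0.67539135 kg
Cost = 0.67539135 * 369.4 = 249.4896 $


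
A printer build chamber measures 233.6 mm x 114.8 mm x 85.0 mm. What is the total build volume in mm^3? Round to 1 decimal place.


V = 233.6 * 114.8 * 85.0 = 2279468.8 mm^3


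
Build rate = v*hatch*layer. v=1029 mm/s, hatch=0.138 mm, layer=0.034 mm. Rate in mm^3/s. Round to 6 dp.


Rate = 1029 * 0.138 * 0.034 = 4.828068 mm^3/s


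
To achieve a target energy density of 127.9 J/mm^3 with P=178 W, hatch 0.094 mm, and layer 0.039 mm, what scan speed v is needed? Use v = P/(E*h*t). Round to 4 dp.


v = 178 / (127.9*0.094*0.039) = 379.6269 mm/s


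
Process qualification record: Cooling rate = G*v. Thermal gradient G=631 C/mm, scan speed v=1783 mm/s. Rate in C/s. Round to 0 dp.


CR = 631 * 1783 = 1125073 C/s


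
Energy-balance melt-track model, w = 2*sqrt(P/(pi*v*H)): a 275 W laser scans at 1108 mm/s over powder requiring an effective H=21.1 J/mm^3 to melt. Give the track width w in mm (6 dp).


w = 2*sqrt(275/(pi*1108*21.1)) = 0.12238 mm


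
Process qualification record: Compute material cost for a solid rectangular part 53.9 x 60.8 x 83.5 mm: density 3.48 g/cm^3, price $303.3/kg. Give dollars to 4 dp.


V = 53.9 * 60.8 * 83.5 = 273639.52 mm^3 = 273.63952 cm^3
Mass = 273.63952 * 3.48 / 1000 = 0.95226553 kg
Cost = 0.95226553 * 303.3 = 288.8221 $


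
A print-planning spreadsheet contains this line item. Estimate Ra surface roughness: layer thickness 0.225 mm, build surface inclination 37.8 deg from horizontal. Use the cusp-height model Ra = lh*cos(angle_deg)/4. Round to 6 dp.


Ra = 0.225 * cos(37.8) / 4 = 0.044446 mm


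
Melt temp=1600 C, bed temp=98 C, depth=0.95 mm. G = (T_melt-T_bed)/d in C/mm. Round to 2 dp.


G = (1600-98)/0.95 = 1581.05 C/mm


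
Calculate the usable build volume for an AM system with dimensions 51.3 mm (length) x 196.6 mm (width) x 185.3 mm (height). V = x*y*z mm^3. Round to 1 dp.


V = 51.3 * 196.6 * 185.3 = 1868858.0 mm^3


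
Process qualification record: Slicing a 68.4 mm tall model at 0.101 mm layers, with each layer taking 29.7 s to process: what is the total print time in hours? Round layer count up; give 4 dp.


Layers = ceil(68.4/0.101) = 678
t = 678 * 29.7 / 3600 = 5.5935 hrs


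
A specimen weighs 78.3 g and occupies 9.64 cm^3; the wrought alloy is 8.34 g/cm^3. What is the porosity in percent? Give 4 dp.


rho_part = 78.3 / 9.64 = 8.12240664 g/cm^3
Porosity = (1 - 8.12240664/8.34)*100 = 2.609 %


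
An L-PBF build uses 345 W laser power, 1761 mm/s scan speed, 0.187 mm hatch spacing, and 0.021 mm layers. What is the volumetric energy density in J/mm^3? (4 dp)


E = 345 / (1761*0.187*0.021) = 49.8883 J/mm^3


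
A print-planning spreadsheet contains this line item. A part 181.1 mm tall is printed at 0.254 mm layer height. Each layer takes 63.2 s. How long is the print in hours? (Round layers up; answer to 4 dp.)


Layers = ceil(181.1/0.254) = 713
t = 713 * 63.2 / 3600 = 12.5171 hrs


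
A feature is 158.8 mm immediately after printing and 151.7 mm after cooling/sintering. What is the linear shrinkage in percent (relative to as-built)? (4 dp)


Shrinkage = ((158.8-151.7)/158.8)*100 = 4.471 %


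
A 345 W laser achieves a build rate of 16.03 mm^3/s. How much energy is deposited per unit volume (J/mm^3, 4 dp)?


SE = 345 / 16.03 = 21.5221 J/mm^3


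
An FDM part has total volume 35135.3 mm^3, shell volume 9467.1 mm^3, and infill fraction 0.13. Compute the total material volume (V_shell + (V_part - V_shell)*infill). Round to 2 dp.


V_infill = (35135.3 - 9467.1) * 0.13 = 3336.87
V_total = 9467.1 + 3336.87 = 12803.97 mm^3


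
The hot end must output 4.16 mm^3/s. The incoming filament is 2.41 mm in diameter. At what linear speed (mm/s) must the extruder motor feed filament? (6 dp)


A = pi*(2.41/2)^2 = 4.561671
v = 4.16 / 4.561671 = 0.911947 mm/s


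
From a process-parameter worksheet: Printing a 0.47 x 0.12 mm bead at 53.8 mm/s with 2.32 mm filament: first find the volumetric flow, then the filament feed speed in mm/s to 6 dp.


Q = 0.47 * 0.12 * 53.8 = 3.03432 mm^3/s
A_fil = pi*(2.32/2)^2 = 4.22732707 mm^2
v_feed = 3.03432 / 4.22732707 = 0.717787 mm/s


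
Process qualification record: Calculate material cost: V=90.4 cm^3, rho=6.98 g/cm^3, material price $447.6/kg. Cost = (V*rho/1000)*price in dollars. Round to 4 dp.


Mass = 90.4*6.98/1000 = 0.630992 kg
Cost = 0.630992 * 447.6 = 282.432 $


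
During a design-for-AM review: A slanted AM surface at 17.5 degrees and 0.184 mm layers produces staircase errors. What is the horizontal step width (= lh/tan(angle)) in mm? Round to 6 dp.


step = 0.184 / tan(17.5) = 0.583573 mm


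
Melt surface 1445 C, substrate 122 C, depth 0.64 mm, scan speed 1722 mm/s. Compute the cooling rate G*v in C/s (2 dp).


G = (1445-122)/0.64 = 2067.1875 C/mm
CR = 2067.1875 * 1722 = 3559696.88 C/s


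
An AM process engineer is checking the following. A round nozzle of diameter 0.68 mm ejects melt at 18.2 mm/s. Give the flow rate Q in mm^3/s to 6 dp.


A = pi*(0.68/2)^2 = 0.36316811 mm^2
Q = 0.36316811 * 18.2 = 6.60966 mm^3/s


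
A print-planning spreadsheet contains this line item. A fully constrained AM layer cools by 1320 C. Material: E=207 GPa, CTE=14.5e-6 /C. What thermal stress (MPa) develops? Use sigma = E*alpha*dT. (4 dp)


sigma = 207*1000 * 14.5e-6 * 1320 = 3961.98 MPa


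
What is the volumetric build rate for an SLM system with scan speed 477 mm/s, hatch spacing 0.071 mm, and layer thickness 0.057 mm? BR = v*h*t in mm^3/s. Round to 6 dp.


Rate = 477 * 0.071 * 0.057 = 1.930419 mm^3/s


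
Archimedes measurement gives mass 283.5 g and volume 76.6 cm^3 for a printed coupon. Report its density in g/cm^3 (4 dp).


rho = 283.5 / 76.6 = 3.701 g/cm^3


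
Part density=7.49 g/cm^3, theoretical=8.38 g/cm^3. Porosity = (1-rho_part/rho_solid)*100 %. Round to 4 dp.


Porosity = (1-7.49/8.38)*100 = 10.6205 %


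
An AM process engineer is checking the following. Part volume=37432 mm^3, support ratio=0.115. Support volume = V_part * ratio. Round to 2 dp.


V_support = 37432 * 0.115 = 4304.68 mm^3


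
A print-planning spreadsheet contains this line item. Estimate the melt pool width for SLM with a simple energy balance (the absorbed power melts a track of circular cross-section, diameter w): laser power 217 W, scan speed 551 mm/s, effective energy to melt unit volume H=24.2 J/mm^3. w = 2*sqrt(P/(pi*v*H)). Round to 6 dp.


w = 2*sqrt(217/(pi*551*24.2)) = 0.143947 mm


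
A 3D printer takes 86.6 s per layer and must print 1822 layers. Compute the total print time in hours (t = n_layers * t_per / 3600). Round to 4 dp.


t = 1822 * 86.6 / 3600 = 43.8292 hrs


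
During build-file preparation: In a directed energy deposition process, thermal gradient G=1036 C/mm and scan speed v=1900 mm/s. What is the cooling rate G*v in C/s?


CR = 1036 * 1900 = 1968400 C/s


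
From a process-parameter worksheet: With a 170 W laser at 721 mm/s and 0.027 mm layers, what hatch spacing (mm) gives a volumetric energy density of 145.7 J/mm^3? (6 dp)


h = 170 / (145.7*721*0.027) = 0.059936 mm


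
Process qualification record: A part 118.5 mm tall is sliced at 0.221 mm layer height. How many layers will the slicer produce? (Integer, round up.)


Layers = ceil(118.5/0.221) = 537


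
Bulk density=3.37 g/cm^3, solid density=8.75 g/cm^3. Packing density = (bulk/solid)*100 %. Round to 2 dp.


Packing = (3.37/8.75)*100 = 38.51 %


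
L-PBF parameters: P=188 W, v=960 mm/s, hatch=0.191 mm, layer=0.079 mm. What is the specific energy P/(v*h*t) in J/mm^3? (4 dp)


Build rate = 960 * 0.191 * 0.079 = 14.48544 mm^3/s
SE = 188 / 14.48544 = 12.9785 J/mm^3


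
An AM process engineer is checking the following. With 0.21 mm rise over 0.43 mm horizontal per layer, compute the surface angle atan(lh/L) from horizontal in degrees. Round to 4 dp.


angle = atan(0.21/0.43) = 26.0296 degrees


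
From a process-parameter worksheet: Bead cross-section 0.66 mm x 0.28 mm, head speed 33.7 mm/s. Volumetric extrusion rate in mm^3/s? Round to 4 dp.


Rate = 0.66 * 0.28 * 33.7 = 6.2278 mm^3/s


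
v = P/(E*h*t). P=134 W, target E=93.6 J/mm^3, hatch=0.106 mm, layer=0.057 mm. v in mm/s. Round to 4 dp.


v = 134 / (93.6*0.106*0.057) = 236.9454 mm/s


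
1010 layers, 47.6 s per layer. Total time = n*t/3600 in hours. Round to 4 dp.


t = 1010 * 47.6 / 3600 = 13.3544 hrs


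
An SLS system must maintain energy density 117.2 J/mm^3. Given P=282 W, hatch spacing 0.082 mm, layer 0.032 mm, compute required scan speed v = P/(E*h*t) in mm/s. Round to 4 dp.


v = 282 / (117.2*0.082*0.032) = 916.9754 mm/s


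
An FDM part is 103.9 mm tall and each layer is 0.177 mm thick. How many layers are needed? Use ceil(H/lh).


Layers = ceil(103.9/0.177) = 588


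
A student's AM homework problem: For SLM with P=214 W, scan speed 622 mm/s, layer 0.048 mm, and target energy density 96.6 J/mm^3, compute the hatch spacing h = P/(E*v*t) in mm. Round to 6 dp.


h = 214 / (96.6*622*0.048) = 0.0742 mm


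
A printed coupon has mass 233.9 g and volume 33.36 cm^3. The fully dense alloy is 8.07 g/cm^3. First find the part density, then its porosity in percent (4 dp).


rho_part = 233.9 / 33.36 = 7.01139089 g/cm^3
Porosity = (1 - 7.01139089/8.07)*100 = 13.1178 %


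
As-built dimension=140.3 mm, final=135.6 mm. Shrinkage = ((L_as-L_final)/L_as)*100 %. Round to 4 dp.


Shrinkage = ((140.3-135.6)/140.3)*100 = 3.35 %


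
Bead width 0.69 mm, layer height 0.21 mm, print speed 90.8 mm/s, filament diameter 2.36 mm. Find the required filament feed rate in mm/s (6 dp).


Q = 0.69 * 0.21 * 90.8 = 13.15692 mm^3/s
A_fil = pi*(2.36/2)^2 = 4.37435361 mm^2
v_feed = 13.15692 / 4.37435361 = 3.00774 mm/s


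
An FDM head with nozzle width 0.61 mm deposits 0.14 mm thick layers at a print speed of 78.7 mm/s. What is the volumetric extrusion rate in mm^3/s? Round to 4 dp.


Rate = 0.61 * 0.14 * 78.7 = 6.721 mm^3/s


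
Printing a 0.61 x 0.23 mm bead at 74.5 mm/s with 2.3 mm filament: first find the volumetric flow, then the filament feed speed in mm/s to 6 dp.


Q = 0.61 * 0.23 * 74.5 = 10.45235 mm^3/s
A_fil = pi*(2.3/2)^2 = 4.15475628 mm^2
v_feed = 10.45235 / 4.15475628 = 2.515755 mm/s


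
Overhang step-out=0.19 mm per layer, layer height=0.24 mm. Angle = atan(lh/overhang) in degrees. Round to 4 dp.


angle = atan(0.24/0.19) = 51.6325 degrees


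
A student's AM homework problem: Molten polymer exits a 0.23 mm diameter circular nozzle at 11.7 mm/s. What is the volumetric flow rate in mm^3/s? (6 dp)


A = pi*(0.23/2)^2 = 0.04154756 mm^2
Q = 0.04154756 * 11.7 = 0.486106 mm^3/s


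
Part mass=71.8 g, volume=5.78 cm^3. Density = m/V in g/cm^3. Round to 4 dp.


rho = 71.8 / 5.78 = 12.4221 g/cm^3


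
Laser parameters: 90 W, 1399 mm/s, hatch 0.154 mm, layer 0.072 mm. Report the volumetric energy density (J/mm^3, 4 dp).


E = 90 / (1399*0.154*0.072) = 5.8019 J/mm^3


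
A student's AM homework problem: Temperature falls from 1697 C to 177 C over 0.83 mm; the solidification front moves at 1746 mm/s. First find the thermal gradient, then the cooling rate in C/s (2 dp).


G = (1697-177)/0.83 = 1831.3253012 C/mm
CR = 1831.3253012 * 1746 = 3197493.98 C/s


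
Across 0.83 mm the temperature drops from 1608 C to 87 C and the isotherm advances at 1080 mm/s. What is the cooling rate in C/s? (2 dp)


G = (1608-87)/0.83 = 1832.53012048 C/mm
CR = 1832.53012048 * 1080 = 1979132.53 C/s


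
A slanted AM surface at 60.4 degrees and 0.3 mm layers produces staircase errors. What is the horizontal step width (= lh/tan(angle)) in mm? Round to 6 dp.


step = 0.3 / tan(60.4) = 0.170424 mm


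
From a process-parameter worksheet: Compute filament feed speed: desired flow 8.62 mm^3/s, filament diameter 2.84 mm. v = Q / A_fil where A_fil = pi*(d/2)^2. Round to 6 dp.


A = pi*(2.84/2)^2 = 6.334707
v = 8.62 / 6.334707 = 1.360757 mm/s


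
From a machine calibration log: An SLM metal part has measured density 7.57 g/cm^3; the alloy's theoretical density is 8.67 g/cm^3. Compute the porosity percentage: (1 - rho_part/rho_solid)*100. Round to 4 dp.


Porosity = (1-7.57/8.67)*100 = 12.6874 %


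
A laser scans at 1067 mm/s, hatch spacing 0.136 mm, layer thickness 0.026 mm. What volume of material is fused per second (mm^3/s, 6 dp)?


Rate = 1067 * 0.136 * 0.026 = 3.772912 mm^3/s


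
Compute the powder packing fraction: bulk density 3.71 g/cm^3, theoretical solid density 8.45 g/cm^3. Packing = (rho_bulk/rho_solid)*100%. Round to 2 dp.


Packing = (3.71/8.45)*100 = 43.91 %


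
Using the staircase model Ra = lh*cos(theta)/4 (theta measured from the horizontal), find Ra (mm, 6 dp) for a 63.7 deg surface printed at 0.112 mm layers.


Ra = 0.112 * cos(63.7) / 4 = 0.012406 mm


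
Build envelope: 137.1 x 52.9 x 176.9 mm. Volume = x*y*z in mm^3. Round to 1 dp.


V = 137.1 * 52.9 * 176.9 = 1282983.2 mm^3


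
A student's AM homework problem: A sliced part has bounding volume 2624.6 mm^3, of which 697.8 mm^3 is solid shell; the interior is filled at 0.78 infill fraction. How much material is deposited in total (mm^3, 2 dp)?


V_infill = (2624.6 - 697.8) * 0.78 = 1502.9
V_total = 697.8 + 1502.9 = 2200.7 mm^3


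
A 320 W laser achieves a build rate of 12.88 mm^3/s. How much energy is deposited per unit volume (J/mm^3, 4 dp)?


SE = 320 / 12.88 = 24.8447 J/mm^3


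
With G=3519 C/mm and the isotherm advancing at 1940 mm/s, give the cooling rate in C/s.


CR = 3519 * 1940 = 6826860 C/s


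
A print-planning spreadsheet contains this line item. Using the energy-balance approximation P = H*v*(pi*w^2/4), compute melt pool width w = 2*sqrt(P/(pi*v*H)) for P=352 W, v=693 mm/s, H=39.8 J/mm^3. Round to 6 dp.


w = 2*sqrt(352/(pi*693*39.8)) = 0.127473 mm


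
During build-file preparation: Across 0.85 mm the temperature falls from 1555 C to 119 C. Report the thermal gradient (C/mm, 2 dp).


G = (1555-119)/0.85 = 1689.41 C/mm


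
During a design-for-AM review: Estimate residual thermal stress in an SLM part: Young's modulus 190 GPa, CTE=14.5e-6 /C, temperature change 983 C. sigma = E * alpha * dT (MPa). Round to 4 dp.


sigma = 190*1000 * 14.5e-6 * 983 = 2708.165 MPa


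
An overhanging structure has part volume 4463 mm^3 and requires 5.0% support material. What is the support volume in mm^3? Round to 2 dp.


V_support = 4463 * 0.05 = 223.15 mm^3


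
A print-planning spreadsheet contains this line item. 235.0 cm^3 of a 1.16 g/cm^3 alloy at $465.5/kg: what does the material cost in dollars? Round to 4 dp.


Mass = 235.0*1.16/1000 = 0.2726 kg
Cost = 0.2726 * 465.5 = 126.8953 $


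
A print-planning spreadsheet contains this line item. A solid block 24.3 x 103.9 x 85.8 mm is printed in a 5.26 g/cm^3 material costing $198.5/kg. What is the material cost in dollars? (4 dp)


V = 24.3 * 103.9 * 85.8 = 216625.266 mm^3 = 216.625266 cm^3
Mass = 216.625266 * 5.26 / 1000 = 1.1394489 kg
Cost = 1.1394489 * 198.5 = 226.1806 $


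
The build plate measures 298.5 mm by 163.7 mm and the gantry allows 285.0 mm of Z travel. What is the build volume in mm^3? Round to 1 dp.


V = 298.5 * 163.7 * 285.0 = 13926368.3 mm^3


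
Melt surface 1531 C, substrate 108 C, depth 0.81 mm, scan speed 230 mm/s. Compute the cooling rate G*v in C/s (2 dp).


G = (1531-108)/0.81 = 1756.79012346 C/mm
CR = 1756.79012346 * 230 = 404061.73 C/s


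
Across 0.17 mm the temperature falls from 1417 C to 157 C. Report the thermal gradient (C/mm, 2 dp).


G = (1417-157)/0.17 = 7411.76 C/mm


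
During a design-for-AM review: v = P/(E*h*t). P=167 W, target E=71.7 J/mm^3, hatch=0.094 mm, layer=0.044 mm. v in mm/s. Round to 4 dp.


v = 167 / (71.7*0.094*0.044) = 563.1405 mm/s


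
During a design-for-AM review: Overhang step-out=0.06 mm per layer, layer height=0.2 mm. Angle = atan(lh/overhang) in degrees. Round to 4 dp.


angle = atan(0.2/0.06) = 73.3008 degrees


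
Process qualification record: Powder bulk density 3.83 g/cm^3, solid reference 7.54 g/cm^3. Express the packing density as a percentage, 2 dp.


Packing = (3.83/7.54)*100 = 50.8 %


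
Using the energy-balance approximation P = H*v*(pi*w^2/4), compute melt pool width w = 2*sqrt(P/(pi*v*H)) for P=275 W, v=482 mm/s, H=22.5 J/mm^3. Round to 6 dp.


w = 2*sqrt(275/(pi*482*22.5)) = 0.179683 mm


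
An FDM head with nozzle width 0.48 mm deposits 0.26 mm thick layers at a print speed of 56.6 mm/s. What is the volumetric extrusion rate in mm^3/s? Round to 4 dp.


Rate = 0.48 * 0.26 * 56.6 = 7.0637 mm^3/s


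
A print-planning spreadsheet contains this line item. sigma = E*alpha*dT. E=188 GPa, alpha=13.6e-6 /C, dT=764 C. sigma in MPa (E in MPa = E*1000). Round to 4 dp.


sigma = 188*1000 * 13.6e-6 * 764 = 1953.3952 MPa


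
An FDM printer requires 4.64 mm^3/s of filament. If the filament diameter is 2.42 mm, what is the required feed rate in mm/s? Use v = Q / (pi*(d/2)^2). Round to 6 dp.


A = pi*(2.42/2)^2 = 4.599606
v = 4.64 / 4.599606 = 1.008782 mm/s


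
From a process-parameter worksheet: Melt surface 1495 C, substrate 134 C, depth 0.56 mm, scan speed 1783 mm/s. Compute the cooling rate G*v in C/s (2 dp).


G = (1495-134)/0.56 = 2430.35714286 C/mm
CR = 2430.35714286 * 1783 = 4333326.79 C/s


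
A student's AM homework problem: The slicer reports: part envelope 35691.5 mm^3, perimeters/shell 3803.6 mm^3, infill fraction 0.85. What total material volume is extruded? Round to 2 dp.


V_infill = (35691.5 - 3803.6) * 0.85 = 27104.72
V_total = 3803.6 + 27104.72 = 30908.32 mm^3


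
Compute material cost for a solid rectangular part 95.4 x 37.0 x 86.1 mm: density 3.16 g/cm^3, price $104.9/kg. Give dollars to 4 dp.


V = 95.4 * 37.0 * 86.1 = 303915.78 mm^3 = 303.91578 cm^3
Mass = 303.91578 * 3.16 / 1000 = 0.96037386 kg
Cost = 0.96037386 * 104.9 = 100.7432 $


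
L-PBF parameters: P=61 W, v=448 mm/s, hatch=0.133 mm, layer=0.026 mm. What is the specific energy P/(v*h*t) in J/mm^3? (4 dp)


Build rate = 448 * 0.133 * 0.026 = 1.549184 mm^3/s
SE = 61 / 1.549184 = 39.3756 J/mm^3


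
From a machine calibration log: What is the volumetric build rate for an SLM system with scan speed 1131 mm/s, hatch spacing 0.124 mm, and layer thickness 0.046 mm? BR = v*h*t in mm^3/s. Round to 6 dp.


Rate = 1131 * 0.124 * 0.046 = 6.451224 mm^3/s


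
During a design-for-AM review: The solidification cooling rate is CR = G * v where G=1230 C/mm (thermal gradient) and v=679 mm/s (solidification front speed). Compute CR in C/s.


CR = 1230 * 679 = 835170 C/s


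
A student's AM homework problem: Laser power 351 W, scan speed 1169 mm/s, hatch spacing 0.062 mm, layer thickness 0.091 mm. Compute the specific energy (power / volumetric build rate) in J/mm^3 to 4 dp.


Build rate = 1169 * 0.062 * 0.091 = 6.595498 mm^3/s
SE = 351 / 6.595498 = 53.2181 J/mm^3


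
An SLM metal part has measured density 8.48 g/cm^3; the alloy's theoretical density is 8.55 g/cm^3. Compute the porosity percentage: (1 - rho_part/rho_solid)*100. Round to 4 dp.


Porosity = (1-8.48/8.55)*100 = 0.8187 %


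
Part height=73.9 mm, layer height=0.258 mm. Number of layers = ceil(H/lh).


Layers = ceil(73.9/0.258) = 287


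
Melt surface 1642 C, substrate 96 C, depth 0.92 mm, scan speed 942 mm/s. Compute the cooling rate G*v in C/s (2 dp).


G = (1642-96)/0.92 = 1680.43478261 C/mm
CR = 1680.43478261 * 942 = 1582969.57 C/s


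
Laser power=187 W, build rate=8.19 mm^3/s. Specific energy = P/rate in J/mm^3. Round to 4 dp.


SE = 187 / 8.19 = 22.8327 J/mm^3


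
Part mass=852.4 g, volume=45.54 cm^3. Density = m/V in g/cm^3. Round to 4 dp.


rho = 852.4 / 45.54 = 18.7176 g/cm^3


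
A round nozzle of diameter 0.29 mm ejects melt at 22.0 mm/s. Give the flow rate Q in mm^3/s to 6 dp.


A = pi*(0.29/2)^2 = 0.06605199 mm^2
Q = 0.06605199 * 22.0 = 1.453144 mm^3/s


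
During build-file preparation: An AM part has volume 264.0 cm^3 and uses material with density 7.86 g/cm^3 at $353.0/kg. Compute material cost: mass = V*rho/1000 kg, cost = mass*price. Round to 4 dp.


Mass = 264.0*7.86/1000 = 2.07504 kg
Cost = 2.07504 * 353.0 = 732.4891 $


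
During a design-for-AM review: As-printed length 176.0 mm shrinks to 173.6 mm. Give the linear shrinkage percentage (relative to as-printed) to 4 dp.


Shrinkage = ((176.0-173.6)/176.0)*100 = 1.3636 %


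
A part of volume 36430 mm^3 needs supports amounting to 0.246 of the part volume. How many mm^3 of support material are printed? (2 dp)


V_support = 36430 * 0.246 = 8961.78 mm^3


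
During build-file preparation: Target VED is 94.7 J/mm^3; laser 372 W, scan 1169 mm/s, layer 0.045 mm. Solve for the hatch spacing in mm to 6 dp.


h = 372 / (94.7*1169*0.045) = 0.074673 mm


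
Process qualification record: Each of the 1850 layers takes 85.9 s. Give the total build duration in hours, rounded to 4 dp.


t = 1850 * 85.9 / 3600 = 44.1431 hrs


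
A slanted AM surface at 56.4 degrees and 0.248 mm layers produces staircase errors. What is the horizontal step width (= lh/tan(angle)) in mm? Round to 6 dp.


step = 0.248 / tan(56.4) = 0.164771 mm


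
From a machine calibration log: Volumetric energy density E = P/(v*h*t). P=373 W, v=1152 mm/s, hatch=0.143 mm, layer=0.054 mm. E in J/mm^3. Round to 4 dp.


E = 373 / (1152*0.143*0.054) = 41.9302 J/mm^3


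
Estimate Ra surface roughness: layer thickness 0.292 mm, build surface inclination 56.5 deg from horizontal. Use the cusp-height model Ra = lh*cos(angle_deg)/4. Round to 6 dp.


Ra = 0.292 * cos(56.5) / 4 = 0.040291 mm


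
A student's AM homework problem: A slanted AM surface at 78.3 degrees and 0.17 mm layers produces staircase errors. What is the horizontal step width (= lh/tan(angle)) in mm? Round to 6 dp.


step = 0.17 / tan(78.3) = 0.035205 mm


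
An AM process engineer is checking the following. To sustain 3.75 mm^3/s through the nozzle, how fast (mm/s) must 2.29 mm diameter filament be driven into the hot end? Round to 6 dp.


A = pi*(2.29/2)^2 = 4.118707
v = 3.75 / 4.118707 = 0.91048 mm/s


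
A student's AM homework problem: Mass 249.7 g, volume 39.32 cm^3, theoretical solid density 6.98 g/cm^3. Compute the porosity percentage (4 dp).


rho_part = 249.7 / 39.32 = 6.35045778 g/cm^3
Porosity = (1 - 6.35045778/6.98)*100 = 9.0192 %


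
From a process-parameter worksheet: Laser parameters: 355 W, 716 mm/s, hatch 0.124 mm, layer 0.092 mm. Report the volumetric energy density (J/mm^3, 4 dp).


E = 355 / (716*0.124*0.092) = 43.4616 J/mm^3


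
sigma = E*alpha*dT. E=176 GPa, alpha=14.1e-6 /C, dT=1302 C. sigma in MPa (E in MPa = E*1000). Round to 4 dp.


sigma = 176*1000 * 14.1e-6 * 1302 = 3231.0432 MPa


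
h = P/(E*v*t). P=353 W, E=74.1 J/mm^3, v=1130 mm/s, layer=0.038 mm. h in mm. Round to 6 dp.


h = 353 / (74.1*1130*0.038) = 0.110942 mm


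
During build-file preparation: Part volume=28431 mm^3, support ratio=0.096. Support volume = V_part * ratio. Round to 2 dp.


V_support = 28431 * 0.096 = 2729.38 mm^3


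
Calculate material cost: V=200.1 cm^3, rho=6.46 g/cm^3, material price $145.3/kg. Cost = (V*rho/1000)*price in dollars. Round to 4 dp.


Mass = 200.1*6.46/1000 = 1.292646 kg
Cost = 1.292646 * 145.3 = 187.8215 $


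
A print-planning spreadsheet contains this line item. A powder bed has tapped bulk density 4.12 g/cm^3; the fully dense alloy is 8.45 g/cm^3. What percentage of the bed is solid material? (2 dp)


Packing = (4.12/8.45)*100 = 48.76 %


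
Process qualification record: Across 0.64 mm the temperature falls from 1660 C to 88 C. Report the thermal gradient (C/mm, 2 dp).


G = (1660-88)/0.64 = 2456.25 C/mm


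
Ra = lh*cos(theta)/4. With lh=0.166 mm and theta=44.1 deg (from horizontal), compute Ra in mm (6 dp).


Ra = 0.166 * cos(44.1) / 4 = 0.029802 mm


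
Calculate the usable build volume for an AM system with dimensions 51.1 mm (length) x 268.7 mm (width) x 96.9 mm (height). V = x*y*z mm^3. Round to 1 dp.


V = 51.1 * 268.7 * 96.9 = 1330492.2 mm^3


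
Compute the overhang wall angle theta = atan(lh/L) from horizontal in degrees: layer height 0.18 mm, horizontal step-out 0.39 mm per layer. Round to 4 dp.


angle = atan(0.18/0.39) = 24.7751 degrees


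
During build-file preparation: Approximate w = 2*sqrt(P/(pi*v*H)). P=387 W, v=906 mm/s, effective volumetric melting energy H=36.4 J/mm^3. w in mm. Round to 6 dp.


w = 2*sqrt(387/(pi*906*36.4)) = 0.122235 mm


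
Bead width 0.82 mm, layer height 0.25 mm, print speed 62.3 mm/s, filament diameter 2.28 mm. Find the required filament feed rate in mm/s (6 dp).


Q = 0.82 * 0.25 * 62.3 = 12.7715 mm^3/s
A_fil = pi*(2.28/2)^2 = 4.08281381 mm^2
v_feed = 12.7715 / 4.08281381 = 3.128112 mm/s


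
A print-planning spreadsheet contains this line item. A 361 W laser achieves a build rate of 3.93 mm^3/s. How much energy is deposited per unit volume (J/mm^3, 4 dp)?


SE = 361 / 3.93 = 91.8575 J/mm^3


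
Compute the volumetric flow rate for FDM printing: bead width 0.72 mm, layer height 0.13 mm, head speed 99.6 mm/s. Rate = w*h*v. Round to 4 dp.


Rate = 0.72 * 0.13 * 99.6 = 9.3226 mm^3/s


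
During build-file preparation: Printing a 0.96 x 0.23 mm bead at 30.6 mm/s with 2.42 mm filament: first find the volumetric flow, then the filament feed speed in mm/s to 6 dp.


Q = 0.96 * 0.23 * 30.6 = 6.75648 mm^3/s
A_fil = pi*(2.42/2)^2 = 4.5996058 mm^2
v_feed = 6.75648 / 4.5996058 = 1.468926 mm/s


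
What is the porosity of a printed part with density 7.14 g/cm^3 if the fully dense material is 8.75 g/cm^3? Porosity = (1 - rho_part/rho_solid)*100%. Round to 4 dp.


Porosity = (1-7.14/8.75)*100 = 18.4 %


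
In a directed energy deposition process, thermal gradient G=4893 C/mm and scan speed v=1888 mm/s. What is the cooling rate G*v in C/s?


CR = 4893 * 1888 = 9237984 C/s


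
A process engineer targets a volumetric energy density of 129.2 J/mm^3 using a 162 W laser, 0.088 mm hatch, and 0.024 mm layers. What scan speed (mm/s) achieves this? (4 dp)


v = 162 / (129.2*0.088*0.024) = 593.6884 mm/s


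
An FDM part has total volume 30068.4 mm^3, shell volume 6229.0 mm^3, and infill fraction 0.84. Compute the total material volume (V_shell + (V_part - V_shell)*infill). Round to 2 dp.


V_infill = (30068.4 - 6229.0) * 0.84 = 20025.1
V_total = 6229.0 + 20025.1 = 26254.1 mm^3


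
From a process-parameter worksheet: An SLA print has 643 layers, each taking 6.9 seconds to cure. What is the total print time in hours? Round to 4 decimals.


t = 643 * 6.9 / 3600 = 1.2324 hrs


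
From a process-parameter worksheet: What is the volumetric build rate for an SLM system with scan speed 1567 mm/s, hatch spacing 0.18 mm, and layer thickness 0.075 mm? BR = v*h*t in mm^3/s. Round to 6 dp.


Rate = 1567 * 0.18 * 0.075 = 21.1545 mm^3/s


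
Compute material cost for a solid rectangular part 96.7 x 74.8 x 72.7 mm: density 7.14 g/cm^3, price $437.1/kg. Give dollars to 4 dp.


V = 96.7 * 74.8 * 72.7 = 525850.732 mm^3 = 525.850732 cm^3
Mass = 525.850732 * 7.14 / 1000 = 3.75457423 kg
Cost = 3.75457423 * 437.1 = 1641.1244 $


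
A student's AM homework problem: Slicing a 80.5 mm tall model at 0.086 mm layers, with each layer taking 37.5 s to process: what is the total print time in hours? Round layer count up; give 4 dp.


Layers = ceil(80.5/0.086) = 937
t = 937 * 37.5 / 3600 = 9.7604 hrs


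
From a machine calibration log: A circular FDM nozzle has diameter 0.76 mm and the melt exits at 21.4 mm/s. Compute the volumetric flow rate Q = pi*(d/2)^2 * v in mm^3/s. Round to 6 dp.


A = pi*(0.76/2)^2 = 0.45364598 mm^2
Q = 0.45364598 * 21.4 = 9.708024 mm^3/s


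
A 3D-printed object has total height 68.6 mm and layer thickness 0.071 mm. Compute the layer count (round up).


Layers = ceil(68.6/0.071) = 967


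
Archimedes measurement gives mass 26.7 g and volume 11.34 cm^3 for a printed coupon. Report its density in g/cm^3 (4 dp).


rho = 26.7 / 11.34 = 2.3545 g/cm^3


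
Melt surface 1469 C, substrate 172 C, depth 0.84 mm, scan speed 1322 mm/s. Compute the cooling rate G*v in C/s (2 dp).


G = (1469-172)/0.84 = 1544.04761905 C/mm
CR = 1544.04761905 * 1322 = 2041230.95 C/s


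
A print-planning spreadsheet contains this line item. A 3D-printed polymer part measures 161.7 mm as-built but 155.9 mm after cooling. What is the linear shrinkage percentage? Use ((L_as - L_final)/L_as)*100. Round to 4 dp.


Shrinkage = ((161.7-155.9)/161.7)*100 = 3.5869 %


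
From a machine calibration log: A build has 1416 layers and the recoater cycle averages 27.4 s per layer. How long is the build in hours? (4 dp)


t = 1416 * 27.4 / 3600 = 10.7773 hrs


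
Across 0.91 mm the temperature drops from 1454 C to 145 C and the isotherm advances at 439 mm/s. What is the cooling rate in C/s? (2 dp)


G = (1454-145)/0.91 = 1438.46153846 C/mm
CR = 1438.46153846 * 439 = 631484.62 C/s


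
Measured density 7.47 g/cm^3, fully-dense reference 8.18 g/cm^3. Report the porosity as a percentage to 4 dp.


Porosity = (1-7.47/8.18)*100 = 8.6797 %


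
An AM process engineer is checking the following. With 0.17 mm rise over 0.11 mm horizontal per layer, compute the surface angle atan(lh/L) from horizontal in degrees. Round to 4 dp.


angle = atan(0.17/0.11) = 57.0948 degrees


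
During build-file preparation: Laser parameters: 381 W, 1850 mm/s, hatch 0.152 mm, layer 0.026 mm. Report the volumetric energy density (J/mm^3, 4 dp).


E = 381 / (1850*0.152*0.026) = 52.1118 J/mm^3


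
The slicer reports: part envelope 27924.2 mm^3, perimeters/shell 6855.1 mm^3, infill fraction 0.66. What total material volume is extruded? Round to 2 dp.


V_infill = (27924.2 - 6855.1) * 0.66 = 13905.61
V_total = 6855.1 + 13905.61 = 20760.71 mm^3


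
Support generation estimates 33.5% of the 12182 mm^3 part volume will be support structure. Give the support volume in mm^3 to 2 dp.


V_support = 12182 * 0.335 = 4080.97 mm^3


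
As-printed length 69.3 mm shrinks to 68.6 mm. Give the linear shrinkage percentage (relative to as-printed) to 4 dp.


Shrinkage = ((69.3-68.6)/69.3)*100 = 1.0101 %


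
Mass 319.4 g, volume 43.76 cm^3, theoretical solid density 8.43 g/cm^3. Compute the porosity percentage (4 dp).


rho_part = 319.4 / 43.76 = 7.29890311 g/cm^3
Porosity = (1 - 7.29890311/8.43)*100 = 13.4175 %


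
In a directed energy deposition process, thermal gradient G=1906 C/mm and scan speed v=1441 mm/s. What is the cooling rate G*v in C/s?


CR = 1906 * 1441 = 2746546 C/s


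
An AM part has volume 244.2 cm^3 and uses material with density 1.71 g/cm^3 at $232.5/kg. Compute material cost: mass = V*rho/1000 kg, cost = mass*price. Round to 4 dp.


Mass = 244.2*1.71/1000 = 0.417582 kg
Cost = 0.417582 * 232.5 = 97.0878 $


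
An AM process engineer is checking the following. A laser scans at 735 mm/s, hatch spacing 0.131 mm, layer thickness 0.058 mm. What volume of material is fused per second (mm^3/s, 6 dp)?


Rate = 735 * 0.131 * 0.058 = 5.58453 mm^3/s


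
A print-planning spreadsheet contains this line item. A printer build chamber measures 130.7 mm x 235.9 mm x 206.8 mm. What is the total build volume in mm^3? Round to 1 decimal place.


V = 130.7 * 235.9 * 206.8 = 6376084.5 mm^3


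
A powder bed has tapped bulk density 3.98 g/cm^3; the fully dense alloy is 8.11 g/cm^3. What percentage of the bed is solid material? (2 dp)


Packing = (3.98/8.11)*100 = 49.08 %


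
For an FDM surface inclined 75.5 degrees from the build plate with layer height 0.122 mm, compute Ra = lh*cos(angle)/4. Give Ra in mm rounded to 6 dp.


Ra = 0.122 * cos(75.5) / 4 = 0.007637 mm


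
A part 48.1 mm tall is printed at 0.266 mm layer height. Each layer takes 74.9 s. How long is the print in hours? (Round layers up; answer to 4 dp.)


Layers = ceil(48.1/0.266) = 181
t = 181 * 74.9 / 3600 = 3.7658 hrs


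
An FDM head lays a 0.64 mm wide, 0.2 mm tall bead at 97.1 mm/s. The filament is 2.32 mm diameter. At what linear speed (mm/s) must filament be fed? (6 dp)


Q = 0.64 * 0.2 * 97.1 = 12.4288 mm^3/s
A_fil = pi*(2.32/2)^2 = 4.22732707 mm^2
v_feed = 12.4288 / 4.22732707 = 2.940108 mm/s


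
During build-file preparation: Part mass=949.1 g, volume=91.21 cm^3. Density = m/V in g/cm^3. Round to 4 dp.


rho = 949.1 / 91.21 = 10.4057 g/cm^3


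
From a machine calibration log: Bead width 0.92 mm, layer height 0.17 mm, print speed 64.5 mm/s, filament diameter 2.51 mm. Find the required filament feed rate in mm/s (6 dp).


Q = 0.92 * 0.17 * 64.5 = 10.0878 mm^3/s
A_fil = pi*(2.51/2)^2 = 4.94808697 mm^2
v_feed = 10.0878 / 4.94808697 = 2.038727 mm/s


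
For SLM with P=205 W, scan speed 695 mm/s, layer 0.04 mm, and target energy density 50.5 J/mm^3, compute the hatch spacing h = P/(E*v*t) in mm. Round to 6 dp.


h = 205 / (50.5*695*0.04) = 0.146022 mm


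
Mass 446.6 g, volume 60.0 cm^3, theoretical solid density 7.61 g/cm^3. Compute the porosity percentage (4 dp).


rho_part = 446.6 / 60.0 = 7.44333333 g/cm^3
Porosity = (1 - 7.44333333/7.61)*100 = 2.1901 %


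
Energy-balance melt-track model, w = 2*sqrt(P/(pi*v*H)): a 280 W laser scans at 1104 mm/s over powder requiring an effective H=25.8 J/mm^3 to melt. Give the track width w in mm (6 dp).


w = 2*sqrt(280/(pi*1104*25.8)) = 0.111877 mm


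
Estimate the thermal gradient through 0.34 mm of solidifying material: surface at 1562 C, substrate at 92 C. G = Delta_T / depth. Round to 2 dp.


G = (1562-92)/0.34 = 4323.53 C/mm


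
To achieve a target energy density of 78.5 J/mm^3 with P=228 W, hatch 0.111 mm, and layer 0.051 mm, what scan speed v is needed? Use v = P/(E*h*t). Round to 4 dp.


v = 228 / (78.5*0.111*0.051) = 513.0646 mm/s


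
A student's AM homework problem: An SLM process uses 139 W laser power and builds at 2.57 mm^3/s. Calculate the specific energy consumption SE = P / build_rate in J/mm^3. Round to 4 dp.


SE = 139 / 2.57 = 54.0856 J/mm^3


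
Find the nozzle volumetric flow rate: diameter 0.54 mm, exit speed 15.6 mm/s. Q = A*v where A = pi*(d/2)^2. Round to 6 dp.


A = pi*(0.54/2)^2 = 0.2290221 mm^2
Q = 0.2290221 * 15.6 = 3.572745 mm^3/s


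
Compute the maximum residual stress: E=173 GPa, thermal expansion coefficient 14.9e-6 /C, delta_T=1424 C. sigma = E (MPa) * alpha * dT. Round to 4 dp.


sigma = 173*1000 * 14.9e-6 * 1424 = 3670.6448 MPa


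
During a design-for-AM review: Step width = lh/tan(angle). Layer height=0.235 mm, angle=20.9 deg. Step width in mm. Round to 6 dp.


step = 0.235 / tan(20.9) = 0.615404 mm


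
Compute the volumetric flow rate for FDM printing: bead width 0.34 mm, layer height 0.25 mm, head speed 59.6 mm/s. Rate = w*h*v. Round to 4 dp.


Rate = 0.34 * 0.25 * 59.6 = 5.066 mm^3/s


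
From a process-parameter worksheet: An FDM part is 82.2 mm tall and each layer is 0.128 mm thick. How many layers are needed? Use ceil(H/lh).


Layers = ceil(82.2/0.128) = 643


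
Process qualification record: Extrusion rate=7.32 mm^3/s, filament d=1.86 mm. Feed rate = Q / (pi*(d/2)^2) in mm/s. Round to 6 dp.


A = pi*(1.86/2)^2 = 2.717163
v = 7.32 / 2.717163 = 2.693986 mm/s


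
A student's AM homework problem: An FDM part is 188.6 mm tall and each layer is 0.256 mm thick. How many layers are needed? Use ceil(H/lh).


Layers = ceil(188.6/0.256) = 737


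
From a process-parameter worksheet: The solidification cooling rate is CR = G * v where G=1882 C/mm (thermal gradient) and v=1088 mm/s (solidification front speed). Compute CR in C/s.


CR = 1882 * 1088 = 2047616 C/s


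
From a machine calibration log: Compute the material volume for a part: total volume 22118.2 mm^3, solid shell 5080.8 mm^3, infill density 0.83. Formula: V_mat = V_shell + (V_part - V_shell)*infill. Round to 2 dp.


V_infill = (22118.2 - 5080.8) * 0.83 = 14141.04
V_total = 5080.8 + 14141.04 = 19221.84 mm^3


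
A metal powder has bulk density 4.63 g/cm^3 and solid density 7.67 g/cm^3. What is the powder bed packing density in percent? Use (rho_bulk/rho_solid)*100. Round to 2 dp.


Packing = (4.63/7.67)*100 = 60.37 %


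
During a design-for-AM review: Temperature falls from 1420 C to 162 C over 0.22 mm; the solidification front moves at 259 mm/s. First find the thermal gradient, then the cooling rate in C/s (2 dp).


G = (1420-162)/0.22 = 5718.18181818 C/mm
CR = 5718.18181818 * 259 = 1481009.09 C/s


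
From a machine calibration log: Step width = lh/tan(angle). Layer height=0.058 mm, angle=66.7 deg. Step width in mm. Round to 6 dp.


step = 0.058 / tan(66.7) = 0.024979 mm


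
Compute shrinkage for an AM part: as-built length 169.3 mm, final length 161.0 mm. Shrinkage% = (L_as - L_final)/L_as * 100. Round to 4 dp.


Shrinkage = ((169.3-161.0)/169.3)*100 = 4.9025 %


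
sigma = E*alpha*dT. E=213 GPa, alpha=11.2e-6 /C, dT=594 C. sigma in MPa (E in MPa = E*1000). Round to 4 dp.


sigma = 213*1000 * 11.2e-6 * 594 = 1417.0464 MPa


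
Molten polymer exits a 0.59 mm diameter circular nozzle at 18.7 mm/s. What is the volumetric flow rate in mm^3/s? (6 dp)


A = pi*(0.59/2)^2 = 0.2733971 mm^2
Q = 0.2733971 * 18.7 = 5.112526 mm^3/s


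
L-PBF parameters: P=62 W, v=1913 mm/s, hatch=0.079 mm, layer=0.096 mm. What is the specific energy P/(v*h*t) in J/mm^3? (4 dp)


Build rate = 1913 * 0.079 * 0.096 = 14.508192 mm^3/s
SE = 62 / 14.508192 = 4.2734 J/mm^3


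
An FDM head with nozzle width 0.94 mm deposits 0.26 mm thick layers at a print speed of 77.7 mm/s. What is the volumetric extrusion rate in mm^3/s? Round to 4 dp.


Rate = 0.94 * 0.26 * 77.7 = 18.9899 mm^3/s


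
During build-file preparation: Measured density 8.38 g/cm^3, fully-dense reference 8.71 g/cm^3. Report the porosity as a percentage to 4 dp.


Porosity = (1-8.38/8.71)*100 = 3.7887 %


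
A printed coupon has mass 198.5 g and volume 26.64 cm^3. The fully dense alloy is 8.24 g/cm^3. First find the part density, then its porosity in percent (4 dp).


rho_part = 198.5 / 26.64 = 7.4512012 g/cm^3
Porosity = (1 - 7.4512012/8.24)*100 = 9.5728 %
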